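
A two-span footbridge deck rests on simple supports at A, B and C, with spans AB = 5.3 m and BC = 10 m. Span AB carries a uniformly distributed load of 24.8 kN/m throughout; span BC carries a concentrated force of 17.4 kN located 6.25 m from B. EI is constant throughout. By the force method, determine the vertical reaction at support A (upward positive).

R_A = 56.57 kN

Insert a hinge at B; M_B is the redundant, and each span becomes simply supported.
Rotations at B on the released spans (each span's end-slope, ×1/EI):
  span AB: UDL 24.8: wL³/(24EI) = 153.8/EI
  span BC: point load 17.4 at a = 6.25: Pab(L + b)/(6LEI) = 93.46/EI
  relative rotation θ_0 = (153.8 + 93.46)/EI = 247.3/EI
A unit hogging moment at B produces rotation L₁/(3EI) + L₂/(3EI) = 5.1/EI.
Slope continuity at B: θ_0 = M_B·5.1/EI, so M_B = 247.3/5.1 = 48.49 kN·m (hogging).
Span AB, ΣM about A with M_B applied at B: R_B^{AB}·5.3 = 348.3 + 48.49, so R_B^{AB} = 74.87 kN and R_A = 131.4 − 74.87 = 56.57 kN.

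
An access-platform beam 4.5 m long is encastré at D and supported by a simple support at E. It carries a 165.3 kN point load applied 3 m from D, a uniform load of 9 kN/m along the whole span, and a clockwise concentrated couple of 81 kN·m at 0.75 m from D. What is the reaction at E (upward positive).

R_E = 109.1 kN

Take the reaction at E as the redundant and release it; the primary structure is a cantilever fixed at D.
Deflection at E on the released cantilever, summing each load's contribution:
  point load 165.3 at a = 3: Pa²(3L − a)/(6EI) = 2603/EI
  UDL 9: wL⁴/(8EI) = 461.3/EI
  clockwise couple 81 at a = 0.75: M₀a(2L − a)/(2EI) = 250.6/EI
  δ_0 = 3315/EI
Tip deflection under a unit load at E: L³/(3EI) = 30.38/EI.
The prop prevents deflection at E: R_E = δ_0/δ_{EE} = 3315/30.38 = 109.1 kN.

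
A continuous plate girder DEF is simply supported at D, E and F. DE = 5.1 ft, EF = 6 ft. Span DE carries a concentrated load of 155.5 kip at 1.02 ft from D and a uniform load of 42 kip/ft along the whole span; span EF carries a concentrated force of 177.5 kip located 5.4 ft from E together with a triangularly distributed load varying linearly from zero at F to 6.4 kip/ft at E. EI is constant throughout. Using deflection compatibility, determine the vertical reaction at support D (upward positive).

Release continuity at E by inserting a hinge; the redundant is the internal moment M_E. The primary structure is two simply-supported spans DE and EF.
Discontinuity in slope at E on the released structure — sum the simple-span end rotations:
  span DE: point load 155.5 at a = 1.02: Pab(L + a)/(6LEI) = 129.4/EI
  span DE: UDL 42: wL³/(24EI) = 232.1/EI
  span EF: point load 177.5 at a = 5.4: Pab(L + b)/(6LEI) = 105.4/EI
  span EF: triangular load, peak 6.4: w₀L³/(45EI) = 30.72/EI
  relative rotation θ_0 = (361.6 + 136.2)/EI = 497.7/EI
A unit hogging moment at E produces rotation L₁/(3EI) + L₂/(3EI) = 3.7/EI.
Compatibility: M_E·(L₁+L₂)/(3EI) = θ_0, giving M_E = 134.5 kip·ft (hogging).
Span DE, ΣM about D with M_E applied at E: R_E^{DE}·5.1 = 704.8 + 134.5, so R_E^{DE} = 164.6 kip and R_D = 369.7 − 164.6 = 205.1 kip.

R_D = 205.1 kip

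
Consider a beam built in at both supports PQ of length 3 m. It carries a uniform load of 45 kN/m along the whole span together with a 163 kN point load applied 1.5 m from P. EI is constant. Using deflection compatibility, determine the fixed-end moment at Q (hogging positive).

M_Q = 94.88 kN·m

Release both end moments; the primary structure is a simply-supported span PQ with redundants M_P and M_Q.
Simple-span end rotations at P and Q under the given loads:
  at P: UDL 45: wL³/(24EI) = 50.62/EI
  at Q: UDL 45: wL³/(24EI) = 50.62/EI
  at P: point load 163 at a = 1.5: Pab(L + b)/(6LEI) = 91.69/EI
  at Q: point load 163 at a = 1.5: Pab(L + a)/(6LEI) = 91.69/EI
  θ_P0 = 142.3/EI,  θ_Q0 = 142.3/EI
Flexibility coefficients: a unit moment at one end gives L/(3EI) there and L/(6EI) at the far end, so f₁₁ = f₂₂ = 1/EI and f₁₂ = f₂₁ = 0.5/EI.
Compatibility — zero rotation at each built-in end:
  1 M_P + 0.5 M_Q = 142.3
  0.5 M_P + 1 M_Q = 142.3
Solving the pair gives M_P = 94.88 kN·m and M_Q = 94.88 kN·m (hogging).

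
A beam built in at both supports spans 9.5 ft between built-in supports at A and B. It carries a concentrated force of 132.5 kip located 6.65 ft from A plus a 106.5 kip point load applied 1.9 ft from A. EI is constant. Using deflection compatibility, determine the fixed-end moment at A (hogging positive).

M_A = 208.8 kip·ft

Take the two fixed-end moments M_A, M_B as redundants; the released structure is the simple span AB.
Simple-span end rotations at A and B under the given loads:
  at A: point load 132.5 at a = 6.65: Pab(L + b)/(6LEI) = 544.1/EI
  at B: point load 132.5 at a = 6.65: Pab(L + a)/(6LEI) = 711.5/EI
  at A: point load 106.5 at a = 1.9: Pab(L + b)/(6LEI) = 461.4/EI
  at B: point load 106.5 at a = 1.9: Pab(L + a)/(6LEI) = 307.6/EI
  θ_A0 = 1005/EI,  θ_B0 = 1019/EI
Flexibility coefficients: a unit moment at one end gives L/(3EI) there and L/(6EI) at the far end, so f₁₁ = f₂₂ = 3.167/EI and f₁₂ = f₂₁ = 1.583/EI.
Compatibility — zero rotation at each built-in end:
  3.167 M_A + 1.583 M_B = 1005
  1.583 M_A + 3.167 M_B = 1019
Solving the pair gives M_A = 208.8 kip·ft and M_B = 217.4 kip·ft (hogging).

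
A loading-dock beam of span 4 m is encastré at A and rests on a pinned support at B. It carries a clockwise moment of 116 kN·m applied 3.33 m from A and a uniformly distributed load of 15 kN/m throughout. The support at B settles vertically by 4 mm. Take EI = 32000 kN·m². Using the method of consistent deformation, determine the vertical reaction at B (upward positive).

Choose R_B as the redundant. The primary structure is the cantilever fixed at A.
Deflection at B on the released cantilever, summing each load's contribution:
  clockwise couple 116 at a = 3.33: M₀a(2L − a)/(2EI) = 902/EI
  UDL 15: wL⁴/(8EI) = 480/EI
  δ_0 = 1382/EI
Flexibility coefficient — unit upward force at B: δ_{BB} = L³/(3EI) = 21.33/EI.
With EI = 32000 kN·m²: δ_0 = 0.043186 m and δ_{BB} = 0.000667 m/kN.
Compatibility — the beam at B must follow the support down by 0.004 m: δ_0 − R_B·δ_{BB} = 0.004, so R_B = (0.043186 − 0.004)/0.000667 = 58.78 kN.

R_B = 58.78 kN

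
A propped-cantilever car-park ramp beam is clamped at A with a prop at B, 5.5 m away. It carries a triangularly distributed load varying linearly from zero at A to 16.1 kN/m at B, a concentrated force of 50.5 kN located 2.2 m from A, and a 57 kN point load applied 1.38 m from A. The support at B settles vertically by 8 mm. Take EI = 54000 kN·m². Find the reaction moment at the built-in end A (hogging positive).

Choose R_B as the redundant. The primary structure is the cantilever fixed at A.
Primary-structure tip deflection at B by superposition:
  triangular load, peak 16.1 at the free end: 11w₀L⁴/(120EI) = 1350/EI
  point load 50.5 at a = 2.2: Pa²(3L − a)/(6EI) = 582.5/EI
  point load 57 at a = 1.38: Pa²(3L − a)/(6EI) = 273.5/EI
  δ_0 = 2207/EI
Tip deflection under a unit load at B: L³/(3EI) = 55.46/EI.
With EI = 54000 kN·m²: δ_0 = 0.040862 m and δ_{BB} = 0.001027 m/kN.
Compatibility — the beam at B must follow the support down by 0.008 m: δ_0 − R_B·δ_{BB} = 0.008, so R_B = (0.040862 − 0.008)/0.001027 = 32 kN.
Moment equilibrium about A: M_A = Σ(load moments about A) − R_B·L = 352.1 − 32×5.5 = 176.1 kN·m.

M_A = 176.1 kN·m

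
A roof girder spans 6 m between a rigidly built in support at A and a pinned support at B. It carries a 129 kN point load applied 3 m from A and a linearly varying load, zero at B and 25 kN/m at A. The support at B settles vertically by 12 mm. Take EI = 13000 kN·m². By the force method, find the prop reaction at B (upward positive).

R_B = 53.15 kN

Remove the prop at B; the released (primary) structure is a cantilever built in at A.
Primary-structure tip deflection at B by superposition:
  point load 129 at a = 3: Pa²(3L − a)/(6EI) = 2902/EI
  triangular load, peak 25 at the fixed end: w₀L⁴/(30EI) = 1080/EI
  δ_0 = 3982/EI
Flexibility coefficient — unit upward force at B: δ_{BB} = L³/(3EI) = 72/EI.
With EI = 13000 kN·m²: δ_0 = 0.30635 m and δ_{BB} = 0.005538 m/kN.
Compatibility — the beam at B must follow the support down by 0.012 m: δ_0 − R_B·δ_{BB} = 0.012, so R_B = (0.30635 − 0.012)/0.005538 = 53.15 kN.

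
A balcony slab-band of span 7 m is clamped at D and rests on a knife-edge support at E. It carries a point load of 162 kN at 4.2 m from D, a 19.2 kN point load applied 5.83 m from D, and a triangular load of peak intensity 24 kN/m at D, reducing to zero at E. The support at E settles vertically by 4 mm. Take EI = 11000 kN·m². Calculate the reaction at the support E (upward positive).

Choose R_E as the redundant. The primary structure is the cantilever fixed at D.
Downward deflection at the released point E due to the loads:
  point load 162 at a = 4.2: Pa²(3L − a)/(6EI) = 8002/EI
  point load 19.2 at a = 5.83: Pa²(3L − a)/(6EI) = 1650/EI
  triangular load, peak 24 at the fixed end: w₀L⁴/(30EI) = 1921/EI
  δ_0 = 11572/EI
Flexibility coefficient — unit upward force at E: δ_{EE} = L³/(3EI) = 114.3/EI.
With EI = 11000 kN·m²: δ_0 = 1.052 m and δ_{EE} = 0.010394 m/kN.
Compatibility — the beam at E must follow the support down by 0.004 m: δ_0 − R_E·δ_{EE} = 0.004, so R_E = (1.052 − 0.004)/0.010394 = 100.8 kN.

R_E = 100.8 kN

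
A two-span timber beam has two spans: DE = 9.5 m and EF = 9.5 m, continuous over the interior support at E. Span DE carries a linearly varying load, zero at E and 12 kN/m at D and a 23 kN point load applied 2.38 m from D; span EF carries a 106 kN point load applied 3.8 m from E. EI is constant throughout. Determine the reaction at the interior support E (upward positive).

Release continuity at E by inserting a hinge; the redundant is the internal moment M_E. The primary structure is two simply-supported spans DE and EF.
Discontinuity in slope at E on the released structure — sum the simple-span end rotations:
  span DE: triangular load, peak 12: 7w₀L³/(360EI) = 200.1/EI
  span DE: point load 23 at a = 2.38: Pab(L + a)/(6LEI) = 81.23/EI
  span EF: point load 106 at a = 3.8: Pab(L + b)/(6LEI) = 612.3/EI
  relative rotation θ_0 = (281.3 + 612.3)/EI = 893.5/EI
A unit hogging moment at E produces rotation L₁/(3EI) + L₂/(3EI) = 6.333/EI.
Compatibility: M_E·(L₁+L₂)/(3EI) = θ_0, giving M_E = 141.1 kN·m (hogging).
Span DE, ΣM about D with M_E applied at E: R_E^{DE}·9.5 = 235.2 + 141.1, so R_E^{DE} = 39.61 kN and R_D = 80 − 39.61 = 40.39 kN.
Span EF, ΣM about F: R_E^{EF}·9.5 = 604.2 + 141.1, so R_E^{EF} = 78.45 kN and R_F = 106 − 78.45 = 27.55 kN.
R_E = 39.61 + 78.45 = 118.1 kN.

R_E = 118.1 kN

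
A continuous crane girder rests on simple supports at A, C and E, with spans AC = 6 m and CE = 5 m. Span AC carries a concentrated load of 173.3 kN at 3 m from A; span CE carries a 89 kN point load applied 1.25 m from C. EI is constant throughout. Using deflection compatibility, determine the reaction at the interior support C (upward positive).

R_C = 204.6 kN

Release continuity at C by inserting a hinge; the redundant is the internal moment M_C. The primary structure is two simply-supported spans AC and CE.
End slopes at the hinge C, treating each span as simply supported:
  span AC: point load 173.3 at a = 3: Pab(L + a)/(6LEI) = 389.9/EI
  span CE: point load 89 at a = 1.25: Pab(L + b)/(6LEI) = 121.7/EI
  relative rotation θ_0 = (389.9 + 121.7)/EI = 511.6/EI
A unit hogging moment at C produces rotation L₁/(3EI) + L₂/(3EI) = 3.667/EI.
Slope continuity at C: θ_0 = M_C·3.667/EI, so M_C = 511.6/3.667 = 139.5 kN·m (hogging).
Span AC, ΣM about A with M_C applied at C: R_C^{AC}·6 = 519.9 + 139.5, so R_C^{AC} = 109.9 kN and R_A = 173.3 − 109.9 = 63.4 kN.
Span CE, ΣM about E: R_C^{CE}·5 = 333.8 + 139.5, so R_C^{CE} = 94.66 kN and R_E = 89 − 94.66 = -5.656 kN.
R_C = 109.9 + 94.66 = 204.6 kN.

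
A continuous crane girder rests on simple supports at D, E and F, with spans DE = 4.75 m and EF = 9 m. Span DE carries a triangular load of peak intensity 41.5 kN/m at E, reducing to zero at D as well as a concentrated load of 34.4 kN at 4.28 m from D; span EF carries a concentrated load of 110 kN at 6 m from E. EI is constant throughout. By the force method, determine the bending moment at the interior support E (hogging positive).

M_E = 122.3 kN·m

Release continuity at E by inserting a hinge; the redundant is the internal moment M_E. The primary structure is two simply-supported spans DE and EF.
Rotations at E on the released spans (each span's end-slope, ×1/EI):
  span DE: triangular load, peak 41.5: w₀L³/(45EI) = 98.84/EI
  span DE: point load 34.4 at a = 4.28: Pab(L + a)/(6LEI) = 21.93/EI
  span EF: point load 110 at a = 6: Pab(L + b)/(6LEI) = 440/EI
  relative rotation θ_0 = (120.8 + 440)/EI = 560.8/EI
A unit hogging moment at E produces rotation L₁/(3EI) + L₂/(3EI) = 4.583/EI.
Compatibility: M_E·(L₁+L₂)/(3EI) = θ_0, giving M_E = 122.3 kN·m (hogging).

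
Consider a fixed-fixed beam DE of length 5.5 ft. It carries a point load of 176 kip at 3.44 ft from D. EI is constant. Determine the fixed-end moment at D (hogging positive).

Take the two fixed-end moments M_D, M_E as redundants; the released structure is the simple span DE.
Simple-span end rotations at D and E under the given loads:
  at D: point load 176 at a = 3.44: Pab(L + b)/(6LEI) = 285.7/EI
  at E: point load 176 at a = 3.44: Pab(L + a)/(6LEI) = 337.9/EI
  θ_D0 = 285.7/EI,  θ_E0 = 337.9/EI
Flexibility coefficients: a unit moment at one end gives L/(3EI) there and L/(6EI) at the far end, so f₁₁ = f₂₂ = 1.833/EI and f₁₂ = f₂₁ = 0.9167/EI.
Compatibility — zero rotation at each built-in end:
  1.833 M_D + 0.9167 M_E = 285.7
  0.9167 M_D + 1.833 M_E = 337.9
Solving the pair gives M_D = 84.93 kip·ft and M_E = 141.8 kip·ft (hogging).

M_D = 84.93 kip·ft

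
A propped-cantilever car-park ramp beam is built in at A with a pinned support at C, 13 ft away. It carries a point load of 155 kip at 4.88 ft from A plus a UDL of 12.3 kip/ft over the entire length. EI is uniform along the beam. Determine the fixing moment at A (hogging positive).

Take the reaction at C as the redundant and release it; the primary structure is a cantilever fixed at A.
Deflection at C on the released cantilever, summing each load's contribution:
  point load 155 at a = 4.88: Pa²(3L − a)/(6EI) = 20991/EI
  UDL 12.3: wL⁴/(8EI) = 43913/EI
  δ_0 = 64903/EI
Flexibility coefficient — unit upward force at C: δ_{CC} = L³/(3EI) = 732.3/EI.
The prop prevents deflection at C: R_C = δ_0/δ_{CC} = 64903/732.3 = 88.63 kip.
Moment equilibrium about A: M_A = Σ(load moments about A) − R_C·L = 1796 − 88.63×13 = 643.6 kip·ft.

M_A = 643.6 kip·ft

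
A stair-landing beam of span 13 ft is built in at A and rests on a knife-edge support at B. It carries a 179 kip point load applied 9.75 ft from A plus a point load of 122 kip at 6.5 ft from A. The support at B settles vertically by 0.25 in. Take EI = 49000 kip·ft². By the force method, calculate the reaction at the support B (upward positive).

Choose R_B as the redundant. The primary structure is the cantilever fixed at A.
Deflection at B on the released cantilever, summing each load's contribution:
  point load 179 at a = 9.75: Pa²(3L − a)/(6EI) = 82954/EI
  point load 122 at a = 6.5: Pa²(3L − a)/(6EI) = 27920/EI
  δ_0 = 110874/EI
Flexibility coefficient — unit upward force at B: δ_{BB} = L³/(3EI) = 732.3/EI.
With EI = 49000 kip·ft²: δ_0 = 2.2627 ft and δ_{BB} = 0.014946 ft/kip.
Compatibility — the beam at B must follow the support down by 0.02083 ft: δ_0 − R_B·δ_{BB} = 0.02083, so R_B = (2.2627 − 0.02083)/0.014946 = 150 kip.

R_B = 150 kip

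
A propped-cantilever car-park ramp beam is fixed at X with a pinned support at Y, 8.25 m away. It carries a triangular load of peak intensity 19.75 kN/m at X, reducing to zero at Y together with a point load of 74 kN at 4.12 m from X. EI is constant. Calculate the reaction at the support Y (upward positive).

R_Y = 39.37 kN

Take the reaction at Y as the redundant and release it; the primary structure is a cantilever fixed at X.
Primary-structure tip deflection at Y by superposition:
  triangular load, peak 19.75 at the fixed end: w₀L⁴/(30EI) = 3050/EI
  point load 74 at a = 4.12: Pa²(3L − a)/(6EI) = 4319/EI
  δ_0 = 7369/EI
Tip deflection under a unit load at Y: L³/(3EI) = 187.2/EI.
The prop prevents deflection at Y: R_Y = δ_0/δ_{YY} = 7369/187.2 = 39.37 kN.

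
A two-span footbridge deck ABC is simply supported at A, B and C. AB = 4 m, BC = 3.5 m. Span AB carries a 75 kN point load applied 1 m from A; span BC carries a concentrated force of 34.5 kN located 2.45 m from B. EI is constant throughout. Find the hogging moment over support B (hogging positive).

Take M_B as the redundant. Released structure: two simple spans AB and BC with a hinge at B.
Rotations at B on the released spans (each span's end-slope, ×1/EI):
  span AB: point load 75 at a = 1: Pab(L + a)/(6LEI) = 46.88/EI
  span BC: point load 34.5 at a = 2.45: Pab(L + b)/(6LEI) = 19.23/EI
  relative rotation θ_0 = (46.88 + 19.23)/EI = 66.1/EI
A unit hogging moment at B produces rotation L₁/(3EI) + L₂/(3EI) = 2.5/EI.
Slope continuity at B: θ_0 = M_B·2.5/EI, so M_B = 66.1/2.5 = 26.44 kN·m (hogging).

M_B = 26.44 kN·m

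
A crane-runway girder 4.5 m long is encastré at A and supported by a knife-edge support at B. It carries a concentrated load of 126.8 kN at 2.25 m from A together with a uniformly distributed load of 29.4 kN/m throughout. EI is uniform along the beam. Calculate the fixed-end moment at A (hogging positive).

M_A = 181.4 kN·m

Take the reaction at B as the redundant and release it; the primary structure is a cantilever fixed at A.
Deflection at B on the released cantilever, summing each load's contribution:
  point load 126.8 at a = 2.25: Pa²(3L − a)/(6EI) = 1204/EI
  UDL 29.4: wL⁴/(8EI) = 1507/EI
  δ_0 = 2711/EI
Flexibility coefficient — unit upward force at B: δ_{BB} = L³/(3EI) = 30.38/EI.
Compatibility at B: δ_0 − R_B·δ_{BB} = 0, so R_B = 2711/30.38 = 89.24 kN.
Moment equilibrium about A: M_A = Σ(load moments about A) − R_B·L = 583 − 89.24×4.5 = 181.4 kN·m.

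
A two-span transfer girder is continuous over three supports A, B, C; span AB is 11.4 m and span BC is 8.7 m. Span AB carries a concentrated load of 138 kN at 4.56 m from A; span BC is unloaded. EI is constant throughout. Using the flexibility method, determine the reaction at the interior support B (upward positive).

R_B = 85.58 kN

Take M_B as the redundant. Released structure: two simple spans AB and BC with a hinge at B.
Discontinuity in slope at B on the released structure — sum the simple-span end rotations:
  span AB: point load 138 at a = 4.56: Pab(L + a)/(6LEI) = 1004/EI
  relative rotation θ_0 = (1004 + 0)/EI = 1004/EI
A unit hogging moment at B produces rotation L₁/(3EI) + L₂/(3EI) = 6.7/EI.
Compatibility: M_B·(L₁+L₂)/(3EI) = θ_0, giving M_B = 149.9 kN·m (hogging).
Span AB, ΣM about A with M_B applied at B: R_B^{AB}·11.4 = 629.3 + 149.9, so R_B^{AB} = 68.35 kN and R_A = 138 − 68.35 = 69.65 kN.
Span BC, ΣM about C: R_B^{BC}·8.7 = 0 + 149.9, so R_B^{BC} = 17.23 kN and R_C = 0 − 17.23 = -17.23 kN.
R_B = 68.35 + 17.23 = 85.58 kN.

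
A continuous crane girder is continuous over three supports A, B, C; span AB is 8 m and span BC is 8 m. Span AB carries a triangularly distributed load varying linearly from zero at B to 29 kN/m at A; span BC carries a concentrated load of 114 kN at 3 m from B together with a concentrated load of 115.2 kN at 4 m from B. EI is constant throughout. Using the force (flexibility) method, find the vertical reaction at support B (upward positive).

Take M_B as the redundant. Released structure: two simple spans AB and BC with a hinge at B.
Discontinuity in slope at B on the released structure — sum the simple-span end rotations:
  span AB: triangular load, peak 29: 7w₀L³/(360EI) = 288.7/EI
  span BC: point load 114 at a = 3: Pab(L + b)/(6LEI) = 463.1/EI
  span BC: point load 115.2 at a = 4: Pab(L + b)/(6LEI) = 460.8/EI
  relative rotation θ_0 = (288.7 + 923.9)/EI = 1213/EI
A unit hogging moment at B produces rotation L₁/(3EI) + L₂/(3EI) = 5.333/EI.
Slope continuity at B: θ_0 = M_B·5.333/EI, so M_B = 1213/5.333 = 227.4 kN·m (hogging).
Span AB, ΣM about A with M_B applied at B: R_B^{AB}·8 = 309.3 + 227.4, so R_B^{AB} = 67.09 kN and R_A = 116 − 67.09 = 48.91 kN.
Span BC, ΣM about C: R_B^{BC}·8 = 1031 + 227.4, so R_B^{BC} = 157.3 kN and R_C = 229.2 − 157.3 = 71.93 kN.
R_B = 67.09 + 157.3 = 224.4 kN.

R_B = 224.4 kN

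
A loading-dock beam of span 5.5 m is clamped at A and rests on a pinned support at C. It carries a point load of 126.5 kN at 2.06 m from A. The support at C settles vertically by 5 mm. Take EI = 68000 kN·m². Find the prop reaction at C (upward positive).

R_C = 17.16 kN

Take the reaction at C as the redundant and release it; the primary structure is a cantilever fixed at A.
Free-end deflection of the primary structure under the applied loading (downward +):
  point load 126.5 at a = 2.06: Pa²(3L − a)/(6EI) = 1292/EI
Tip deflection under a unit load at C: L³/(3EI) = 55.46/EI.
With EI = 68000 kN·m²: δ_0 = 0.018999 m and δ_{CC} = 0.000816 m/kN.
Compatibility — the beam at C must follow the support down by 0.005 m: δ_0 − R_C·δ_{CC} = 0.005, so R_C = (0.018999 − 0.005)/0.000816 = 17.16 kN.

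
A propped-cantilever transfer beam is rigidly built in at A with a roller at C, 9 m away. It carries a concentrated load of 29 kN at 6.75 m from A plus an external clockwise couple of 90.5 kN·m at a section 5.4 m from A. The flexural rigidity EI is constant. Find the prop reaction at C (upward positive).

Remove the prop at C; the released (primary) structure is a cantilever built in at A.
Downward deflection at the released point C due to the loads:
  point load 29 at a = 6.75: Pa²(3L − a)/(6EI) = 4459/EI
  clockwise couple 90.5 at a = 5.4: M₀a(2L − a)/(2EI) = 3079/EI
  δ_0 = 7538/EI
Flexibility coefficient — unit upward force at C: δ_{CC} = L³/(3EI) = 243/EI.
The prop prevents deflection at C: R_C = δ_0/δ_{CC} = 7538/243 = 31.02 kN.

R_C = 31.02 kN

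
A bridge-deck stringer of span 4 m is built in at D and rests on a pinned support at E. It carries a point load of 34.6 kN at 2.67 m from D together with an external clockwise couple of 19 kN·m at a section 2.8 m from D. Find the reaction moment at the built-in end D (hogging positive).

M_D = 13.53 kN·m

Remove the prop at E; the released (primary) structure is a cantilever built in at D.
Free-end deflection of the primary structure under the applied loading (downward +):
  point load 34.6 at a = 2.67: Pa²(3L − a)/(6EI) = 383.6/EI
  clockwise couple 19 at a = 2.8: M₀a(2L − a)/(2EI) = 138.3/EI
  δ_0 = 521.9/EI
Tip deflection under a unit load at E: L³/(3EI) = 21.33/EI.
The prop prevents deflection at E: R_E = δ_0/δ_{EE} = 521.9/21.33 = 24.46 kN.
Moment equilibrium about D: M_D = Σ(load moments about D) − R_E·L = 111.4 − 24.46×4 = 13.53 kN·m.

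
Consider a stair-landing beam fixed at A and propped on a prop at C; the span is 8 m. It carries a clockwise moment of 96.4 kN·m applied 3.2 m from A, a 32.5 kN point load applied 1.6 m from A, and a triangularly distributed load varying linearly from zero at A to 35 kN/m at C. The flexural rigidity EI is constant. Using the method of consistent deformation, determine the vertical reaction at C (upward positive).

Remove the prop at C; the released (primary) structure is a cantilever built in at A.
Free-end deflection of the primary structure under the applied loading (downward +):
  clockwise couple 96.4 at a = 3.2: M₀a(2L − a)/(2EI) = 1974/EI
  point load 32.5 at a = 1.6: Pa²(3L − a)/(6EI) = 310.6/EI
  triangular load, peak 35 at the free end: 11w₀L⁴/(120EI) = 13141/EI
  δ_0 = 15426/EI
Tip deflection under a unit load at C: L³/(3EI) = 170.7/EI.
The prop prevents deflection at C: R_C = δ_0/δ_{CC} = 15426/170.7 = 90.39 kN.

R_C = 90.39 kN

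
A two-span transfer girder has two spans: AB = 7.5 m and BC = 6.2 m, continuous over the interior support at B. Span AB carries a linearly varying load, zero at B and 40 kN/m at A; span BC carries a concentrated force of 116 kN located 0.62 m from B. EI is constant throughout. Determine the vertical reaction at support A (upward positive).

Take M_B as the redundant. Released structure: two simple spans AB and BC with a hinge at B.
End slopes at the hinge B, treating each span as simply supported:
  span AB: triangular load, peak 40: 7w₀L³/(360EI) = 328.1/EI
  span BC: point load 116 at a = 0.62: Pab(L + b)/(6LEI) = 127.1/EI
  relative rotation θ_0 = (328.1 + 127.1)/EI = 455.2/EI
A unit hogging moment at B produces rotation L₁/(3EI) + L₂/(3EI) = 4.567/EI.
Slope continuity at B: θ_0 = M_B·4.567/EI, so M_B = 455.2/4.567 = 99.68 kN·m (hogging).
Span AB, ΣM about A with M_B applied at B: R_B^{AB}·7.5 = 375 + 99.68, so R_B^{AB} = 63.29 kN and R_A = 150 − 63.29 = 86.71 kN.

R_A = 86.71 kN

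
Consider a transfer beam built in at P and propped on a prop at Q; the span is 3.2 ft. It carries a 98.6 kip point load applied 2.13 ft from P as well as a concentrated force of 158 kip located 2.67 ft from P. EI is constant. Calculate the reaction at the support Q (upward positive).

R_Q = 170.1 kip

Choose R_Q as the redundant. The primary structure is the cantilever fixed at P.
Downward deflection at the released point Q due to the loads:
  point load 98.6 at a = 2.13: Pa²(3L − a)/(6EI) = 556.9/EI
  point load 158 at a = 2.67: Pa²(3L − a)/(6EI) = 1301/EI
  δ_0 = 1858/EI
Flexibility coefficient — unit upward force at Q: δ_{QQ} = L³/(3EI) = 10.92/EI.
The prop prevents deflection at Q: R_Q = δ_0/δ_{QQ} = 1858/10.92 = 170.1 kip.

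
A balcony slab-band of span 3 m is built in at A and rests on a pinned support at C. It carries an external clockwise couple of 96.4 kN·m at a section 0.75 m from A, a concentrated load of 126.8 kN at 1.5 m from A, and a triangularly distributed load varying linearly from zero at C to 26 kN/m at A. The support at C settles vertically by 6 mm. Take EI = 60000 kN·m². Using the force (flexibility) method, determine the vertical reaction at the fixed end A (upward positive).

R_A = 137.3 kN

Choose R_C as the redundant. The primary structure is the cantilever fixed at A.
Primary-structure tip deflection at C by superposition:
  clockwise couple 96.4 at a = 0.75: M₀a(2L − a)/(2EI) = 189.8/EI
  point load 126.8 at a = 1.5: Pa²(3L − a)/(6EI) = 356.6/EI
  triangular load, peak 26 at the fixed end: w₀L⁴/(30EI) = 70.2/EI
  δ_0 = 616.6/EI
Flexibility coefficient — unit upward force at C: δ_{CC} = L³/(3EI) = 9/EI.
With EI = 60000 kN·m²: δ_0 = 0.010277 m and δ_{CC} = 0.00015 m/kN.
Compatibility — the beam at C must follow the support down by 0.006 m: δ_0 − R_C·δ_{CC} = 0.006, so R_C = (0.010277 − 0.006)/0.00015 = 28.51 kN.
Vertical equilibrium: R_A = ΣP − R_C = 165.8 − 28.51 = 137.3 kN.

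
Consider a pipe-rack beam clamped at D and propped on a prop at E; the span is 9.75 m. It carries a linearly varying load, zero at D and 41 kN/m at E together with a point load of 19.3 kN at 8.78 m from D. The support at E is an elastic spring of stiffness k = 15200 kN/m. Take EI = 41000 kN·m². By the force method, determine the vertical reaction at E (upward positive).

R_E = 125.3 kN

Remove the prop at E; the released (primary) structure is a cantilever built in at D.
Primary-structure tip deflection at E by superposition:
  triangular load, peak 41 at the free end: 11w₀L⁴/(120EI) = 33964/EI
  point load 19.3 at a = 8.78: Pa²(3L − a)/(6EI) = 5076/EI
  δ_0 = 39040/EI
Flexibility coefficient — unit upward force at E: δ_{EE} = L³/(3EI) = 309/EI.
With EI = 41000 kN·m²: δ_0 = 0.95218 m and δ_{EE} = 0.007535 m/kN.
Compatibility — the spring shortens by R_E/k under the reaction it provides: δ_0 − R_E·δ_{EE} = R_E/k. With 1/k = 0.000066 m/kN, R_E = δ_0 / (δ_{EE} + 1/k) = 0.95218 / (0.007535 + 0.000066) = 125.3 kN.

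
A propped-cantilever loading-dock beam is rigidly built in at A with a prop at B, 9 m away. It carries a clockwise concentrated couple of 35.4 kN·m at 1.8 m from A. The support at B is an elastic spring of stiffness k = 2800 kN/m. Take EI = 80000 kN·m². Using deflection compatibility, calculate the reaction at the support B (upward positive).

Release the roller at B. Primary structure: cantilever fixed at A.
Downward deflection at the released point B due to the loads:
  clockwise couple 35.4 at a = 1.8: M₀a(2L − a)/(2EI) = 516.1/EI
Flexibility coefficient — unit upward force at B: δ_{BB} = L³/(3EI) = 243/EI.
With EI = 80000 kN·m²: δ_0 = 0.006452 m and δ_{BB} = 0.003037 m/kN.
Compatibility — the spring shortens by R_B/k under the reaction it provides: δ_0 − R_B·δ_{BB} = R_B/k. With 1/k = 0.000357 m/kN, R_B = δ_0 / (δ_{BB} + 1/k) = 0.006452 / (0.003037 + 0.000357) = 1.901 kN.

R_B = 1.901 kN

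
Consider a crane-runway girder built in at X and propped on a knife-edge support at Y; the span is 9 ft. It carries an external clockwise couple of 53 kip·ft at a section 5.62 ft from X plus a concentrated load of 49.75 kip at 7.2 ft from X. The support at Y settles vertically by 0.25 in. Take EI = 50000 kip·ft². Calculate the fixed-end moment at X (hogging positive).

Choose R_Y as the redundant. The primary structure is the cantilever fixed at X.
Deflection at Y on the released cantilever, summing each load's contribution:
  clockwise couple 53 at a = 5.62: M₀a(2L − a)/(2EI) = 1844/EI
  point load 49.75 at a = 7.2: Pa²(3L − a)/(6EI) = 8511/EI
  δ_0 = 10355/EI
Flexibility coefficient — unit upward force at Y: δ_{YY} = L³/(3EI) = 243/EI.
With EI = 50000 kip·ft²: δ_0 = 0.20709 ft and δ_{YY} = 0.00486 ft/kip.
Compatibility — the beam at Y must follow the support down by 0.02083 ft: δ_0 − R_Y·δ_{YY} = 0.02083, so R_Y = (0.20709 − 0.02083)/0.00486 = 38.32 kip.
Moment equilibrium about X: M_X = Σ(load moments about X) − R_Y·L = 411.2 − 38.32×9 = 66.28 kip·ft.

M_X = 66.28 kip·ft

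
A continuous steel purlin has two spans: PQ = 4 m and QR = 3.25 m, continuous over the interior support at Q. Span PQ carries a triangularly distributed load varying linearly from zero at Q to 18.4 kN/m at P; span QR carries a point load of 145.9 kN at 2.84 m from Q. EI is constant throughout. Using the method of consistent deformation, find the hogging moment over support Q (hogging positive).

M_Q = 22.67 kN·m

Release continuity at Q by inserting a hinge; the redundant is the internal moment M_Q. The primary structure is two simply-supported spans PQ and QR.
Rotations at Q on the released spans (each span's end-slope, ×1/EI):
  span PQ: triangular load, peak 18.4: 7w₀L³/(360EI) = 22.9/EI
  span QR: point load 145.9 at a = 2.84: Pab(L + b)/(6LEI) = 31.89/EI
  relative rotation θ_0 = (22.9 + 31.89)/EI = 54.78/EI
A unit hogging moment at Q produces rotation L₁/(3EI) + L₂/(3EI) = 2.417/EI.
Compatibility: M_Q·(L₁+L₂)/(3EI) = θ_0, giving M_Q = 22.67 kN·m (hogging).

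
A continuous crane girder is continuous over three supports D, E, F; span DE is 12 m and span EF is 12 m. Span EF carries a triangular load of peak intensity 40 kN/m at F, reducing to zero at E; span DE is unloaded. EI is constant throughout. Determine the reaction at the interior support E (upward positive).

R_E = 108 kN

Insert a hinge at E; M_E is the redundant, and each span becomes simply supported.
Rotations at E on the released spans (each span's end-slope, ×1/EI):
  span EF: triangular load, peak 40: 7w₀L³/(360EI) = 1344/EI
  relative rotation θ_0 = (0 + 1344)/EI = 1344/EI
A unit hogging moment at E produces rotation L₁/(3EI) + L₂/(3EI) = 8/EI.
Slope continuity at E: θ_0 = M_E·8/EI, so M_E = 1344/8 = 168 kN·m (hogging).
Span DE, ΣM about D with M_E applied at E: R_E^{DE}·12 = 0 + 168, so R_E^{DE} = 14 kN and R_D = 0 − 14 = -14 kN.
Span EF, ΣM about F: R_E^{EF}·12 = 960 + 168, so R_E^{EF} = 94 kN and R_F = 240 − 94 = 146 kN.
R_E = 14 + 94 = 108 kN.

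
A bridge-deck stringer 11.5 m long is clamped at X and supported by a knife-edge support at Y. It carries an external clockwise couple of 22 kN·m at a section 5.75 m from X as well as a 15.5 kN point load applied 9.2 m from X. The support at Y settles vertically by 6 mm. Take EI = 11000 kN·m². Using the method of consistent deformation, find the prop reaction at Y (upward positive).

R_Y = 12.93 kN

Take the reaction at Y as the redundant and release it; the primary structure is a cantilever fixed at X.
Primary-structure tip deflection at Y by superposition:
  clockwise couple 22 at a = 5.75: M₀a(2L − a)/(2EI) = 1091/EI
  point load 15.5 at a = 9.2: Pa²(3L − a)/(6EI) = 5532/EI
  δ_0 = 6623/EI
Flexibility coefficient — unit upward force at Y: δ_{YY} = L³/(3EI) = 507/EI.
With EI = 11000 kN·m²: δ_0 = 0.60209 m and δ_{YY} = 0.046087 m/kN.
Compatibility — the beam at Y must follow the support down by 0.006 m: δ_0 − R_Y·δ_{YY} = 0.006, so R_Y = (0.60209 − 0.006)/0.046087 = 12.93 kN.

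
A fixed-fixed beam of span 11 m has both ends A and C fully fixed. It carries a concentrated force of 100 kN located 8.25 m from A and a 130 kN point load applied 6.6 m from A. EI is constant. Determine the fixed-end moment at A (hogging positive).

Take the two fixed-end moments M_A, M_C as redundants; the released structure is the simple span AC.
End rotations of the released simple span under the applied load (×1/EI):
  at A: point load 100 at a = 8.25: Pab(L + b)/(6LEI) = 472.7/EI
  at C: point load 100 at a = 8.25: Pab(L + a)/(6LEI) = 661.7/EI
  at A: point load 130 at a = 6.6: Pab(L + b)/(6LEI) = 880.9/EI
  at C: point load 130 at a = 6.6: Pab(L + a)/(6LEI) = 1007/EI
  θ_A0 = 1354/EI,  θ_C0 = 1668/EI
Flexibility coefficients: a unit moment at one end gives L/(3EI) there and L/(6EI) at the far end, so f₁₁ = f₂₂ = 3.667/EI and f₁₂ = f₂₁ = 1.833/EI.
Compatibility — zero rotation at each built-in end:
  3.667 M_A + 1.833 M_C = 1354
  1.833 M_A + 3.667 M_C = 1668
Solving the pair gives M_A = 188.8 kN·m and M_C = 360.6 kN·m (hogging).

M_A = 188.8 kN·m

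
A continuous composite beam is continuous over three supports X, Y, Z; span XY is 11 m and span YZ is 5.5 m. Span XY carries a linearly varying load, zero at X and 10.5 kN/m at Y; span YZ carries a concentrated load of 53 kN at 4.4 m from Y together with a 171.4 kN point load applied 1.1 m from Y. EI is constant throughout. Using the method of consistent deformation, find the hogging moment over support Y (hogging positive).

Insert a hinge at Y; M_Y is the redundant, and each span becomes simply supported.
Rotations at Y on the released spans (each span's end-slope, ×1/EI):
  span XY: triangular load, peak 10.5: w₀L³/(45EI) = 310.6/EI
  span YZ: point load 53 at a = 4.4: Pab(L + b)/(6LEI) = 51.3/EI
  span YZ: point load 171.4 at a = 1.1: Pab(L + b)/(6LEI) = 248.9/EI
  relative rotation θ_0 = (310.6 + 300.2)/EI = 610.7/EI
A unit hogging moment at Y produces rotation L₁/(3EI) + L₂/(3EI) = 5.5/EI.
Compatibility: M_Y·(L₁+L₂)/(3EI) = θ_0, giving M_Y = 111 kN·m (hogging).

M_Y = 111 kN·m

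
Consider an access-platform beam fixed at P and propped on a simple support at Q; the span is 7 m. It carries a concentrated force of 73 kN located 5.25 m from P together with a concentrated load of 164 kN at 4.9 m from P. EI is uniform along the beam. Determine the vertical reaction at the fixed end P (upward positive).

Choose R_Q as the redundant. The primary structure is the cantilever fixed at P.
Free-end deflection of the primary structure under the applied loading (downward +):
  point load 73 at a = 5.25: Pa²(3L − a)/(6EI) = 5282/EI
  point load 164 at a = 4.9: Pa²(3L − a)/(6EI) = 10566/EI
  δ_0 = 15848/EI
Flexibility coefficient — unit upward force at Q: δ_{QQ} = L³/(3EI) = 114.3/EI.
The prop prevents deflection at Q: R_Q = δ_0/δ_{QQ} = 15848/114.3 = 138.6 kN.
Vertical equilibrium: R_P = ΣP − R_Q = 237 − 138.6 = 98.39 kN.

R_P = 98.39 kN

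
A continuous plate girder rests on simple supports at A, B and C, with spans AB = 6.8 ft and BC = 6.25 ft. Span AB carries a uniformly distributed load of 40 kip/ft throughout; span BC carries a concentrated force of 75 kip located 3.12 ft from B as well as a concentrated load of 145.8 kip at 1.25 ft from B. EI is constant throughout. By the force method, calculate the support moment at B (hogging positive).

M_B = 225.4 kip·ft

Take M_B as the redundant. Released structure: two simple spans AB and BC with a hinge at B.
Rotations at B on the released spans (each span's end-slope, ×1/EI):
  span AB: UDL 40: wL³/(24EI) = 524.1/EI
  span BC: point load 75 at a = 3.12: Pab(L + b)/(6LEI) = 183.2/EI
  span BC: point load 145.8 at a = 1.25: Pab(L + b)/(6LEI) = 273.4/EI
  relative rotation θ_0 = (524.1 + 456.6)/EI = 980.6/EI
A unit hogging moment at B produces rotation L₁/(3EI) + L₂/(3EI) = 4.35/EI.
Slope continuity at B: θ_0 = M_B·4.35/EI, so M_B = 980.6/4.35 = 225.4 kip·ft (hogging).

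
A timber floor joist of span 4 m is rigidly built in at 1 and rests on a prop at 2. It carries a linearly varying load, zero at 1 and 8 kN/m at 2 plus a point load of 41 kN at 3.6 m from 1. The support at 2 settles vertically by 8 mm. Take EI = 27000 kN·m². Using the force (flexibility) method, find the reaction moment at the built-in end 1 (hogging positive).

Release the roller at 2. Primary structure: cantilever fixed at 1.
Free-end deflection of the primary structure under the applied loading (downward +):
  triangular load, peak 8 at the free end: 11w₀L⁴/(120EI) = 187.7/EI
  point load 41 at a = 3.6: Pa²(3L − a)/(6EI) = 743.9/EI
  δ_0 = 931.6/EI
Flexibility coefficient — unit upward force at 2: δ_{22} = L³/(3EI) = 21.33/EI.
With EI = 27000 kN·m²: δ_0 = 0.034505 m and δ_{22} = 0.00079 m/kN.
Compatibility — the beam at 2 must follow the support down by 0.008 m: δ_0 − R_2·δ_{22} = 0.008, so R_2 = (0.034505 − 0.008)/0.00079 = 33.55 kN.
Moment equilibrium about 1: M_1 = Σ(load moments about 1) − R_2·L = 190.3 − 33.55×4 = 56.08 kN·m.

M_1 = 56.08 kN·m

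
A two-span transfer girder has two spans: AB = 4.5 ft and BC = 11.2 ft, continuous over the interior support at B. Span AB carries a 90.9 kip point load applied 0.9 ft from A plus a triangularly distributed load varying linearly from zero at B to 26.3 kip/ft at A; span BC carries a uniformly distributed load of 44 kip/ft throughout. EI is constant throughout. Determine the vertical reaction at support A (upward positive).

R_A = -1.682 kip

Release continuity at B by inserting a hinge; the redundant is the internal moment M_B. The primary structure is two simply-supported spans AB and BC.
Rotations at B on the released spans (each span's end-slope, ×1/EI):
  span AB: point load 90.9 at a = 0.9: Pab(L + a)/(6LEI) = 58.9/EI
  span AB: triangular load, peak 26.3: 7w₀L³/(360EI) = 46.6/EI
  span BC: UDL 44: wL³/(24EI) = 2576/EI
  relative rotation θ_0 = (105.5 + 2576)/EI = 2681/EI
A unit hogging moment at B produces rotation L₁/(3EI) + L₂/(3EI) = 5.233/EI.
Slope continuity at B: θ_0 = M_B·5.233/EI, so M_B = 2681/5.233 = 512.3 kip·ft (hogging).
Span AB, ΣM about A with M_B applied at B: R_B^{AB}·4.5 = 170.6 + 512.3, so R_B^{AB} = 151.8 kip and R_A = 150.1 − 151.8 = -1.682 kip.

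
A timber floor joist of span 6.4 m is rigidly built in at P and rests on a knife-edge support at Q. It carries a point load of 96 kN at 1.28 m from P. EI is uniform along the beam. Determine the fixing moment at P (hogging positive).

M_P = 88.47 kN·m

Remove the prop at Q; the released (primary) structure is a cantilever built in at P.
Downward deflection at the released point Q due to the loads:
  point load 96 at a = 1.28: Pa²(3L − a)/(6EI) = 469.8/EI
Tip deflection under a unit load at Q: L³/(3EI) = 87.38/EI.
Compatibility at Q: δ_0 − R_Q·δ_{QQ} = 0, so R_Q = 469.8/87.38 = 5.376 kN.
Moment equilibrium about P: M_P = Σ(load moments about P) − R_Q·L = 122.9 − 5.376×6.4 = 88.47 kN·m.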